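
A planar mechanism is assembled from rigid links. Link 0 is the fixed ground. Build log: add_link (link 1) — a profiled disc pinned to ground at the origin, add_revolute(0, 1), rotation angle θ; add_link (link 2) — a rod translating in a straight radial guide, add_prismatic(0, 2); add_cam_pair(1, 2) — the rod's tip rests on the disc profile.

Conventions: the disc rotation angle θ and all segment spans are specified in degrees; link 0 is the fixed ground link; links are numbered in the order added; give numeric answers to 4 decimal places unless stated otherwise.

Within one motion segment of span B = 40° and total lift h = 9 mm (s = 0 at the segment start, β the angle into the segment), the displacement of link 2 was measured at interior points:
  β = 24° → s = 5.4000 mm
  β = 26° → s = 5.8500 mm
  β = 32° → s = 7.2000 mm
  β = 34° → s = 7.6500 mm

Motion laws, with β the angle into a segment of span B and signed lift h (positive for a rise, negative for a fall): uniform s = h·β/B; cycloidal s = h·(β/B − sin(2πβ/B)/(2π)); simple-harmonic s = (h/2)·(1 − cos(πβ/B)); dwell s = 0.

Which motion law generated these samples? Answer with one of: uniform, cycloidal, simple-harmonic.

candidates at β/B = r: uniform s = h·r (linear in β); cycloidal s = h·(r − sin(2πr)/(2π)); simple-harmonic s = (h/2)(1 − cos(πr))
β=24°: printed 5.4000 | uniform 5.4000, cycloidal 6.2419, simple-harmonic 5.8906
β=26°: printed 5.8500 | uniform 5.8500, cycloidal 7.0088, simple-harmonic 6.5430
β=32°: printed 7.2000 | uniform 7.2000, cycloidal 8.5623, simple-harmonic 8.1406
β=34°: printed 7.6500 | uniform 7.6500, cycloidal 8.8088, simple-harmonic 8.5095
only one law matches every sample → uniform

uniform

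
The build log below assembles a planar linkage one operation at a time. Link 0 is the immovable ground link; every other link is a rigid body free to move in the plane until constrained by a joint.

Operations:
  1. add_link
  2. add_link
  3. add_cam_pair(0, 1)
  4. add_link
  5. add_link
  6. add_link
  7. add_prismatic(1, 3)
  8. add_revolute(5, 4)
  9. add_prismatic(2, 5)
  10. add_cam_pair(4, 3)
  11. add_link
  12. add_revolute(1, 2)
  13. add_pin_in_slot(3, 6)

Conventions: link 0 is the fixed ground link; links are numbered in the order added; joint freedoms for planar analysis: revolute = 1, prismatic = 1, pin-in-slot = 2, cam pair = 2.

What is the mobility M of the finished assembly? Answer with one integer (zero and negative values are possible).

link 0 = ground. State L|J1|J2 = 1|0|0
+link1  2|0|0
+link2  3|0|0
C(0,1) f=2→J2  3|0|1
+link3  4|0|1
+link4  5|0|1
+link5  6|0|1
P(1,3) f=1→J1  6|1|1
R(5,4) f=1→J1  6|2|1
P(2,5) f=1→J1  6|3|1
C(4,3) f=2→J2  6|3|2
+link6  7|3|2
R(1,2) f=1→J1  7|4|2
PS(3,6) f=2→J2  7|4|3
M = 3(7−1)−2·4−3 = 18−8−3 = 7

M = 7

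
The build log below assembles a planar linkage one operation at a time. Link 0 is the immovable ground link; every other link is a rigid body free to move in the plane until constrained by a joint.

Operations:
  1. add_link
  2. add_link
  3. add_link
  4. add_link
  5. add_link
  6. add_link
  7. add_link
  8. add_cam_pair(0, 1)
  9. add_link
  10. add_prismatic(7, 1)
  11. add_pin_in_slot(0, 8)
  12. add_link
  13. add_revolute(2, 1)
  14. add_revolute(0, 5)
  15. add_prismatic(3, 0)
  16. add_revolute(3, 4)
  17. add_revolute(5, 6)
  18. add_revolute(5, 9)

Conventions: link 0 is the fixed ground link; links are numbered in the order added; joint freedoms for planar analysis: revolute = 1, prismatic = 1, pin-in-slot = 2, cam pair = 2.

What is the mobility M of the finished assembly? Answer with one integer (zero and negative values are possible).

(L,J1,J2)=(1,0,0); link0 fixed
link1: (2,0,0)
link2: (3,0,0)
link3: (4,0,0)
link4: (5,0,0)
link5: (6,0,0)
link6: (7,0,0)
link7: (8,0,0)
C 0-1 [J2]: (8,0,1)
link8: (9,0,1)
P 7-1 [J1]: (9,1,1)
PS 0-8 [J2]: (9,1,2)
link9: (10,1,2)
R 2-1 [J1]: (10,2,2)
R 0-5 [J1]: (10,3,2)
P 3-0 [J1]: (10,4,2)
R 3-4 [J1]: (10,5,2)
R 5-6 [J1]: (10,6,2)
R 5-9 [J1]: (10,7,2)
Grübler: 3·9 − 2·7 − 2 = 11

M = 11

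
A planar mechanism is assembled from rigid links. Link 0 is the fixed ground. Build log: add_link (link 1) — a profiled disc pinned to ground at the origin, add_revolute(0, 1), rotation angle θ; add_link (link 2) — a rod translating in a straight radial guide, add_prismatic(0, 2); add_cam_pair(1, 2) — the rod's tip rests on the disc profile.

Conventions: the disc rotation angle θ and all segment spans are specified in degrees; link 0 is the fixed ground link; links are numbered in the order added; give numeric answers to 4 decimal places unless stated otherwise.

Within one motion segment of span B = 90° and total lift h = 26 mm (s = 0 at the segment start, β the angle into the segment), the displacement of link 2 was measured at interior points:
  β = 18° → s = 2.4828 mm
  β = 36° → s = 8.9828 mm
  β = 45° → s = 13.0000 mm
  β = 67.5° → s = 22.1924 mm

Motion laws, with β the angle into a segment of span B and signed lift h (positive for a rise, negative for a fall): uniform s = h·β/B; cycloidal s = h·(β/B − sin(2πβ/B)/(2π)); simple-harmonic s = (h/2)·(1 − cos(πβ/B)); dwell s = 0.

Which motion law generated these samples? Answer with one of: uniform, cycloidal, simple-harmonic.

candidates at β/B = r: uniform s = h·r (linear in β); cycloidal s = h·(r − sin(2πr)/(2π)); simple-harmonic s = (h/2)(1 − cos(πr))
β=18°: printed 2.4828 | uniform 5.2000, cycloidal 1.2645, simple-harmonic 2.4828
β=36°: printed 8.9828 | uniform 10.4000, cycloidal 7.9677, simple-harmonic 8.9828
β=45°: printed 13.0000 | uniform 13.0000, cycloidal 13.0000, simple-harmonic 13.0000
β=67.5°: printed 22.1924 | uniform 19.5000, cycloidal 23.6380, simple-harmonic 22.1924
only one law matches every sample → simple-harmonic

simple-harmonic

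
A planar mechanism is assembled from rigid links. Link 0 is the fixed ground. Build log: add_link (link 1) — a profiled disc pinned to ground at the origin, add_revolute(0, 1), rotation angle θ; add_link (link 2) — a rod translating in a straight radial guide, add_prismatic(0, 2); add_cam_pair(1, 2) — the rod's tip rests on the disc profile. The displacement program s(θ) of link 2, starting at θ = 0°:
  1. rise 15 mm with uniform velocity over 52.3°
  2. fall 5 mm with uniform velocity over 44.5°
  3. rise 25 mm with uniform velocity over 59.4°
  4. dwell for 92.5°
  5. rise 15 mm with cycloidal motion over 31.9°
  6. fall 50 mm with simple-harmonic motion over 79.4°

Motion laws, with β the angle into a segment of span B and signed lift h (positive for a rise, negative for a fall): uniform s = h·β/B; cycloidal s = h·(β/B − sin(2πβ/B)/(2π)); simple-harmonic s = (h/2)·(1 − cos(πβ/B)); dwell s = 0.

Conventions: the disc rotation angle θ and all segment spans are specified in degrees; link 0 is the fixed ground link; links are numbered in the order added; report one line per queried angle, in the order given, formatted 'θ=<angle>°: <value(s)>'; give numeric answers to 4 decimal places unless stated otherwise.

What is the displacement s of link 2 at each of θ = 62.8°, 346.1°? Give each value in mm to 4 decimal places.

seg 1 [0°–52.3°] uniform, h=15: full span → s += 15 → s = 15.0000
seg 2 [52.3°–96.8°] uniform, h=-5: θ=62.8° here. β=10.5, B=44.5. -5·10.5/44.5 = -1.1798 → s = 13.8202
seg 2 [52.3°–96.8°] uniform, h=-5: full span → s += -5 → s = 10.0000
seg 3 [96.8°–156.2°] uniform, h=25: full span → s += 25 → s = 35.0000
seg 4 [156.2°–248.7°] dwell: s stays 35.0000
seg 5 [248.7°–280.6°] cycloidal, h=15: full span → s += 15 → s = 50.0000
seg 6 [280.6°–360°] simple-harmonic, h=-50: θ=346.1° here. β=65.5, B=79.4. -50/2·(1 − cos(π·0.8249)) = -46.3134 → s = 3.6866

θ=62.8°: 13.8202
θ=346.1°: 3.6866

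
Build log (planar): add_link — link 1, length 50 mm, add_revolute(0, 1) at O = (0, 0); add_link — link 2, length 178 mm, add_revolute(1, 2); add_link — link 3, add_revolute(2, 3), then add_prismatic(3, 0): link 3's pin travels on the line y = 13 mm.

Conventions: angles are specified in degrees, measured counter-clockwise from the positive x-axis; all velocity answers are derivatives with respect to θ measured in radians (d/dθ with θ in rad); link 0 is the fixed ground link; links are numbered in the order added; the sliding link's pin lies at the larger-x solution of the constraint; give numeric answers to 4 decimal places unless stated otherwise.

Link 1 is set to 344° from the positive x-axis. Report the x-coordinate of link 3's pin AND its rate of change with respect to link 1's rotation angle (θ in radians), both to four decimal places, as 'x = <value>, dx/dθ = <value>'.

geometry: r = 50 mm, L = 178 mm, e = 13 mm
crank pin P = (r cos θ, r sin θ) = (48.063085, -13.781868)
h = r sin θ − e = -13.781868 − 13 = -26.781868
x = r cos θ + √(L² − h²) = 48.063085 + 175.973667 = 224.036752
dx/dθ = −r sin θ − h·r cos θ/√(L² − h²) (θ in radians; h = -26.781868) = 21.096708

x = 224.0368, dx/dθ = 21.0967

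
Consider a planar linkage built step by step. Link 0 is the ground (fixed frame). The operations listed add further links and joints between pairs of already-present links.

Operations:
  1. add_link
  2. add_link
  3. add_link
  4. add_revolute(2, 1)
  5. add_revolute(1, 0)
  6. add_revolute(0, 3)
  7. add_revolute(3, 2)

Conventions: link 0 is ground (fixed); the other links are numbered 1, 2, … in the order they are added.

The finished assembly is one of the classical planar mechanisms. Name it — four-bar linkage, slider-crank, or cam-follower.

links: 4 (incl. ground); joints: 4 revolute, 0 prismatic, 0 higher (cam) pair, forming one closed loop
4 links in a single 4R loop → four-bar linkage

four-bar linkage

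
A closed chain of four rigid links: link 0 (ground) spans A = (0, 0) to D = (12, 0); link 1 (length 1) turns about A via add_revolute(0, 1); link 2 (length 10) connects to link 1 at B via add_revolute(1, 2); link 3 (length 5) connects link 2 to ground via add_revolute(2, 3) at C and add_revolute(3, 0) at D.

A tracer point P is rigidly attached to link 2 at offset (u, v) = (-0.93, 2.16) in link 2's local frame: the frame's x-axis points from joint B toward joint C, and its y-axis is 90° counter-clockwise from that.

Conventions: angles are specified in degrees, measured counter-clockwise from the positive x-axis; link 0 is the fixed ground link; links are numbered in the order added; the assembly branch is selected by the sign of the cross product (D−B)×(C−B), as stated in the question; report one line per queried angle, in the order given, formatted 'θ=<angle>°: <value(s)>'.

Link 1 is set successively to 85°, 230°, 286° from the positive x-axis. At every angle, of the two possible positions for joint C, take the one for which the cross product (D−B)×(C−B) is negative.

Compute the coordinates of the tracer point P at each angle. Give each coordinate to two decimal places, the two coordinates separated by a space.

A=(0,0), D=(12.00,0)
θ=85°: B = A + 1.00·(cos85°, sin85°) = (0.0872, 0.9962)
θ=85°: |BD| = 11.9544
θ=85°: circle(B,10.00) ∩ circle(D,5.00): a=9.1141, h=4.1149
θ=85°:   candidates: C₊=(9.5125,4.3373) cross=49.192; C₋=(8.8267,-3.8639) cross=-49.192
θ=85°:   branch - wants cross < 0 → take C=(8.8267,-3.8639) (cross=-49.192)
θ=85°: ex = (C−B)/|BC| = (0.8740,-0.4860); ey = (0.4860,0.8740)
θ=85°: P = B + -0.93·ex + 2.16·ey = (0.3242,3.3359)
θ=230°: B = A + 1.00·(cos230°, sin230°) = (-0.6428, -0.7660)
θ=230°: |BD| = 12.6660
θ=230°: circle(B,10.00) ∩ circle(D,5.00): a=9.2937, h=3.6916
θ=230°:   candidates: C₊=(8.4106,3.4808) cross=46.757; C₋=(8.8571,-3.8888) cross=-46.757
θ=230°:   branch - wants cross < 0 → take C=(8.8571,-3.8888) (cross=-46.757)
θ=230°: ex = (C−B)/|BC| = (0.9500,-0.3123); ey = (0.3123,0.9500)
θ=230°: P = B + -0.93·ex + 2.16·ey = (-0.8518,1.5764)
θ=286°: B = A + 1.00·(cos286°, sin286°) = (0.2756, -0.9613)
θ=286°: |BD| = 11.7637
θ=286°: circle(B,10.00) ∩ circle(D,5.00): a=9.0696, h=4.2121
θ=286°:   candidates: C₊=(8.9707,3.9779) cross=49.550; C₋=(9.6591,-4.4182) cross=-49.550
θ=286°:   branch - wants cross < 0 → take C=(9.6591,-4.4182) (cross=-49.550)
θ=286°: ex = (C−B)/|BC| = (0.9383,-0.3457); ey = (0.3457,0.9383)
θ=286°: P = B + -0.93·ex + 2.16·ey = (0.1497,1.3871)

θ=85°: 0.32 3.34
θ=230°: -0.85 1.58
θ=286°: 0.15 1.39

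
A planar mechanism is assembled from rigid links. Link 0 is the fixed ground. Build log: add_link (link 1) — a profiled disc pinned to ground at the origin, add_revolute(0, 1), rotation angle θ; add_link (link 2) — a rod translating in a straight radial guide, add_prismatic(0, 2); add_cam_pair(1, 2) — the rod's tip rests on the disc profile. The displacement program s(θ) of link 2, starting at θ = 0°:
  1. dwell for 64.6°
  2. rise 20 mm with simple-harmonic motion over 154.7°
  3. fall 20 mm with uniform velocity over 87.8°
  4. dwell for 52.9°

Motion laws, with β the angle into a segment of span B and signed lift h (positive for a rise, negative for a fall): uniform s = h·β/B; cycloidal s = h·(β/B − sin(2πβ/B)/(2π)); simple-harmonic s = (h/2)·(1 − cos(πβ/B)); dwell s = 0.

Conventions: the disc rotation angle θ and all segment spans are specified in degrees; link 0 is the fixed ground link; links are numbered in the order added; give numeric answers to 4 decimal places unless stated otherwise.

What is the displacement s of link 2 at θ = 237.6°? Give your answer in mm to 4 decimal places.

seg 1 [0°–64.6°] dwell: s stays 0.0000
seg 2 [64.6°–219.3°] simple-harmonic, h=20: full span → s += 20 → s = 20.0000
seg 3 [219.3°–307.1°] uniform, h=-20: θ=237.6° here. β=18.3, B=87.8. -20·18.3/87.8 = -4.1686 → s = 15.8314

15.8314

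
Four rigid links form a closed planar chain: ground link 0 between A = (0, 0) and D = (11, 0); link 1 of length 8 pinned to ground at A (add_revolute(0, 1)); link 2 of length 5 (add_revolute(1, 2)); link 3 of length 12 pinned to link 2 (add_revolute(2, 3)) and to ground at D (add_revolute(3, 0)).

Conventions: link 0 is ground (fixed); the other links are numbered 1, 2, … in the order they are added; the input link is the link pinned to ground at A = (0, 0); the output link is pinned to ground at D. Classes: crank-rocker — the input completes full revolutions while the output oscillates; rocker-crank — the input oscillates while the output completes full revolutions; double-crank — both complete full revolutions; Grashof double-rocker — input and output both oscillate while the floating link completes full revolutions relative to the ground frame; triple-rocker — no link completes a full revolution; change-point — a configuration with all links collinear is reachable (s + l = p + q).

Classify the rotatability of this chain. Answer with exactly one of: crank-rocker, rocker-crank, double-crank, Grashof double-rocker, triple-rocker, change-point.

lengths: ground=11, input=8, coupler=5, output=12
sorted: s=5 (shortest), l=12 (longest), p+q=19
s + l = 17 vs p + q = 19
s + l < p + q (Grashof) with shortest = coupler link → Grashof double-rocker

Grashof double-rocker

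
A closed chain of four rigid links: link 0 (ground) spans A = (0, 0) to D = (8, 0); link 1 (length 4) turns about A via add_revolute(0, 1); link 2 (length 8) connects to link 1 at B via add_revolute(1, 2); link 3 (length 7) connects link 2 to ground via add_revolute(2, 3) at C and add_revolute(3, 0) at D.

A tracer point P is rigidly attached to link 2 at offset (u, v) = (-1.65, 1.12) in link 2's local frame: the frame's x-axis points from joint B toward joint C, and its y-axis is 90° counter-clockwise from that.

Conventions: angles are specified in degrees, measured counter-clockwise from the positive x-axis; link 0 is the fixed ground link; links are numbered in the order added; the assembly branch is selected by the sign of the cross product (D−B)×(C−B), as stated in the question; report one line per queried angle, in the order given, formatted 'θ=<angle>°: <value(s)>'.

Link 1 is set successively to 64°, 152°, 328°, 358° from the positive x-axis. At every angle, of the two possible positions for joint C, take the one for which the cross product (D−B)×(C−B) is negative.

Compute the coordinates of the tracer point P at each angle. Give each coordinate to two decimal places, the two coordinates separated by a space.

A=(0,0), D=(8.00,0)
θ=64°: B = A + 4.00·(cos64°, sin64°) = (1.7535, 3.5952)
θ=64°: |BD| = 7.2072
θ=64°: circle(B,8.00) ∩ circle(D,7.00): a=4.6442, h=6.5139
θ=64°:   candidates: C₊=(9.0280,6.9241) cross=46.947; C₋=(2.5293,-4.3671) cross=-46.947
θ=64°:   branch - wants cross < 0 → take C=(2.5293,-4.3671) (cross=-46.947)
θ=64°: ex = (C−B)/|BC| = (0.0970,-0.9953); ey = (0.9953,0.0970)
θ=64°: P = B + -1.65·ex + 1.12·ey = (2.7082,5.3460)
θ=152°: B = A + 4.00·(cos152°, sin152°) = (-3.5318, 1.8779)
θ=152°: |BD| = 11.6837
θ=152°: circle(B,8.00) ∩ circle(D,7.00): a=6.4838, h=4.6862
θ=152°:   candidates: C₊=(3.6209,5.4611) cross=54.752; C₋=(2.1145,-3.7895) cross=-54.752
θ=152°:   branch - wants cross < 0 → take C=(2.1145,-3.7895) (cross=-54.752)
θ=152°: ex = (C−B)/|BC| = (0.7058,-0.7084); ey = (0.7084,0.7058)
θ=152°: P = B + -1.65·ex + 1.12·ey = (-3.9029,3.8373)
θ=328°: B = A + 4.00·(cos328°, sin328°) = (3.3922, -2.1197)
θ=328°: |BD| = 5.0720
θ=328°: circle(B,8.00) ∩ circle(D,7.00): a=4.0147, h=6.9197
θ=328°:   candidates: C₊=(4.1476,5.8446) cross=35.097; C₋=(9.9314,-6.7283) cross=-35.097
θ=328°:   branch - wants cross < 0 → take C=(9.9314,-6.7283) (cross=-35.097)
θ=328°: ex = (C−B)/|BC| = (0.8174,-0.5761); ey = (0.5761,0.8174)
θ=328°: P = B + -1.65·ex + 1.12·ey = (2.6887,-0.2537)
θ=358°: B = A + 4.00·(cos358°, sin358°) = (3.9976, -0.1396)
θ=358°: |BD| = 4.0049
θ=358°: circle(B,8.00) ∩ circle(D,7.00): a=3.8752, h=6.9988
θ=358°:   candidates: C₊=(7.6264,6.9900) cross=28.029; C₋=(8.1143,-6.9991) cross=-28.029
θ=358°:   branch - wants cross < 0 → take C=(8.1143,-6.9991) (cross=-28.029)
θ=358°: ex = (C−B)/|BC| = (0.5146,-0.8574); ey = (0.8574,0.5146)
θ=358°: P = B + -1.65·ex + 1.12·ey = (4.1088,1.8515)

θ=64°: 2.71 5.35
θ=152°: -3.90 3.84
θ=328°: 2.69 -0.25
θ=358°: 4.11 1.85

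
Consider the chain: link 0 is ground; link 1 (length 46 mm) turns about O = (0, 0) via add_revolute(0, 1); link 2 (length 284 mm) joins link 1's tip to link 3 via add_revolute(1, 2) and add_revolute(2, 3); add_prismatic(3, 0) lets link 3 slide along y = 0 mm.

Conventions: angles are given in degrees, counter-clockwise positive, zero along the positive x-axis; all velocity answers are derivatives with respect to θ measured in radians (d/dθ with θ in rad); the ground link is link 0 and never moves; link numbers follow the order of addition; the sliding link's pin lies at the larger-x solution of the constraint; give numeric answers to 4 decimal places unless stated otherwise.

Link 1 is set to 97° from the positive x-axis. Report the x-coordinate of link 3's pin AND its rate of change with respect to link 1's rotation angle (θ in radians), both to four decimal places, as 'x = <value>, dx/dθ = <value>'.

geometry: r = 46 mm, L = 284 mm, e = 0 mm
crank pin P = (r cos θ, r sin θ) = (-5.605990, 45.657123)
h = r sin θ − e = 45.657123 − 0 = 45.657123
x = r cos θ + √(L² − h²) = -5.605990 + 280.305953 = 274.699963
dx/dθ = −r sin θ − h·r cos θ/√(L² − h²) (θ in radians; h = 45.657123) = -44.744002

x = 274.7000, dx/dθ = -44.7440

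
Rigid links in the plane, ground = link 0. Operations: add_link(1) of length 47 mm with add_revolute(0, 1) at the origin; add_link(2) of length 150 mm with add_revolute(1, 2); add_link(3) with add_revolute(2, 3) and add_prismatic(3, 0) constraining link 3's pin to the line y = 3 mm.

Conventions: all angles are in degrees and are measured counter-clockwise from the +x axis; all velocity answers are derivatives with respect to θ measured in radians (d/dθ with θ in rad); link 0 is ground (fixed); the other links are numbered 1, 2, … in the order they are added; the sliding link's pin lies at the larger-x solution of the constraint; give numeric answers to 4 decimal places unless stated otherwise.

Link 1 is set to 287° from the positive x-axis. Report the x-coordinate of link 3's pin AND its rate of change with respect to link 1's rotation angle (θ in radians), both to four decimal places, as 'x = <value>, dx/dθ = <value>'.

geometry: r = 47 mm, L = 150 mm, e = 3 mm
crank pin P = (r cos θ, r sin θ) = (13.741470, -44.946324)
h = r sin θ − e = -44.946324 − 3 = -47.946324
x = r cos θ + √(L² − h²) = 13.741470 + 142.130750 = 155.872220
dx/dθ = −r sin θ − h·r cos θ/√(L² − h²) (θ in radians; h = -47.946324) = 49.581865

x = 155.8722, dx/dθ = 49.5819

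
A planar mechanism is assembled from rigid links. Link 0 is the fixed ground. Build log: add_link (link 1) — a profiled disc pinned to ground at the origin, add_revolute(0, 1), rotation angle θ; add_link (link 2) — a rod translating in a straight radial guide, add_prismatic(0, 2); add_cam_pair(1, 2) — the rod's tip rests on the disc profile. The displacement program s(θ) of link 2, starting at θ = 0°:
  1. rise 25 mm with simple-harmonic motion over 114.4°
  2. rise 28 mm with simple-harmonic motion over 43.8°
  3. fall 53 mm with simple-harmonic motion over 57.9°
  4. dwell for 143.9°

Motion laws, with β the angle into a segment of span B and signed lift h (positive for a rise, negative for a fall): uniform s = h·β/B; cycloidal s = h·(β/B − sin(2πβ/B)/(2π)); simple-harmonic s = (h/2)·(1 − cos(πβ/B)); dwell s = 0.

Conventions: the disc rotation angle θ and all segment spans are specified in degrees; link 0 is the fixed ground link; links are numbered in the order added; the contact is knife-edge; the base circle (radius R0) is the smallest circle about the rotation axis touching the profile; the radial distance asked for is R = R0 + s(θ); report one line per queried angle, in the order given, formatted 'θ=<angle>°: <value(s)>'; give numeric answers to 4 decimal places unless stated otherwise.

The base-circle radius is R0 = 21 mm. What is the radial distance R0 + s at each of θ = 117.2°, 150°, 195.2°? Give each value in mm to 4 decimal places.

seg 1 [0°–114.4°] simple-harmonic, h=25: full span → s += 25 → s = 25.0000
seg 2 [114.4°–158.2°] simple-harmonic, h=28: θ=117.2° here. β=2.8, B=43.8. 28/2·(1 − cos(π·0.0639)) = 0.2814 → s = 25.2814
seg 2 [114.4°–158.2°] simple-harmonic, h=28: θ=150° here. β=35.6, B=43.8. 28/2·(1 − cos(π·0.8128)) = 25.6475 → s = 50.6475
seg 2 [114.4°–158.2°] simple-harmonic, h=28: full span → s += 28 → s = 53.0000
seg 3 [158.2°–216.1°] simple-harmonic, h=-53: θ=195.2° here. β=37, B=57.9. -53/2·(1 − cos(π·0.6390)) = -37.7102 → s = 15.2898
θ=117.2°: R = R0 + s = 21 + 25.2814 = 46.2814
θ=150°: R = R0 + s = 21 + 50.6475 = 71.6475
θ=195.2°: R = R0 + s = 21 + 15.2898 = 36.2898

θ=117.2°: 46.2814
θ=150°: 71.6475
θ=195.2°: 36.2898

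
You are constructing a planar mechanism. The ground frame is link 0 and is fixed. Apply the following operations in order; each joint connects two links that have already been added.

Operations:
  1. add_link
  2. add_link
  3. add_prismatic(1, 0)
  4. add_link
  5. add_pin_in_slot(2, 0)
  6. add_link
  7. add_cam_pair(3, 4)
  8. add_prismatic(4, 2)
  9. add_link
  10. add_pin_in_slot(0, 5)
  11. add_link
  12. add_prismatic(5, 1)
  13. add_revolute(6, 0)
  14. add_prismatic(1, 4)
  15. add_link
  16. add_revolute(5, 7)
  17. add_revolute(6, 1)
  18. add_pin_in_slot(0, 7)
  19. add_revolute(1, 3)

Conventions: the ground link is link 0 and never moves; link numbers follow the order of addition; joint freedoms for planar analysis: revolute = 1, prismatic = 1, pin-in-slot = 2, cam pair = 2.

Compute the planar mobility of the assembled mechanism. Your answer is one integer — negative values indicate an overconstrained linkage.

link 0 = ground. State L|J1|J2 = 1|0|0
+link1  2|0|0
+link2  3|0|0
P(1,0) f=1→J1  3|1|0
+link3  4|1|0
PS(2,0) f=2→J2  4|1|1
+link4  5|1|1
C(3,4) f=2→J2  5|1|2
P(4,2) f=1→J1  5|2|2
+link5  6|2|2
PS(0,5) f=2→J2  6|2|3
+link6  7|2|3
P(5,1) f=1→J1  7|3|3
R(6,0) f=1→J1  7|4|3
P(1,4) f=1→J1  7|5|3
+link7  8|5|3
R(5,7) f=1→J1  8|6|3
R(6,1) f=1→J1  8|7|3
PS(0,7) f=2→J2  8|7|4
R(1,3) f=1→J1  8|8|4
M = 3(8−1)−2·8−4 = 21−16−4 = 1

M = 1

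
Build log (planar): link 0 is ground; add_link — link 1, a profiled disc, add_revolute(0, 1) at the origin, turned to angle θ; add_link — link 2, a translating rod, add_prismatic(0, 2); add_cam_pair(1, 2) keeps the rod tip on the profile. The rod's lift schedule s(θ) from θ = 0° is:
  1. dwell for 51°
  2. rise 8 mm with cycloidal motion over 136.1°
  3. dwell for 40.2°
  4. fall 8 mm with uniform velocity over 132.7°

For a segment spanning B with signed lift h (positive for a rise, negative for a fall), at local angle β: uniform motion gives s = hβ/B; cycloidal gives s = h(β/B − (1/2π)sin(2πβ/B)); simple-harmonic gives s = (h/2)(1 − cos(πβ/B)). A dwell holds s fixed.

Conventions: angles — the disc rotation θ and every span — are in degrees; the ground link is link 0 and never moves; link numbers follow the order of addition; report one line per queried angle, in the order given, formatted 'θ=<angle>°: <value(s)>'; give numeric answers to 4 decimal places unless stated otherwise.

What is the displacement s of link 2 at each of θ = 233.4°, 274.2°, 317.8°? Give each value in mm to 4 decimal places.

seg 1 [0°–51°] dwell: s stays 0.0000
seg 2 [51°–187.1°] cycloidal, h=8: full span → s += 8 → s = 8.0000
seg 3 [187.1°–227.3°] dwell: s stays 8.0000
seg 4 [227.3°–360°] uniform, h=-8: θ=233.4° here. β=6.1, B=132.7. -8·6.1/132.7 = -0.3677 → s = 7.6323
seg 4 [227.3°–360°] uniform, h=-8: θ=274.2° here. β=46.9, B=132.7. -8·46.9/132.7 = -2.8274 → s = 5.1726
seg 4 [227.3°–360°] uniform, h=-8: θ=317.8° here. β=90.5, B=132.7. -8·90.5/132.7 = -5.4559 → s = 2.5441

θ=233.4°: 7.6323
θ=274.2°: 5.1726
θ=317.8°: 2.5441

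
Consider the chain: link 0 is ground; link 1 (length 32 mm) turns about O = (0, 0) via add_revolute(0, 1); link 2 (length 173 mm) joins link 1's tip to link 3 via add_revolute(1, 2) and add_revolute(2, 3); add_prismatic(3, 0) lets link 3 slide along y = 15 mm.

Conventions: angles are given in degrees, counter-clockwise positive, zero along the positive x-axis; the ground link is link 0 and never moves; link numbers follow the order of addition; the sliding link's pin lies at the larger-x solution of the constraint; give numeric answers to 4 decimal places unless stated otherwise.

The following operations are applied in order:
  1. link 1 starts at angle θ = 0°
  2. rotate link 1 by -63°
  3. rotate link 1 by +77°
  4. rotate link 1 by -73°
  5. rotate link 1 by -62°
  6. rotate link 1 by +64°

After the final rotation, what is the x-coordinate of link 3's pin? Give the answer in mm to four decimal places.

geometry: r = 32 mm, L = 173 mm, e = 15 mm; θ starts at 0°
rotate link 1 by -63°: θ ← 0° -63° = -63°
rotate link 1 by +77°: θ ← -63° +77° = 14°
rotate link 1 by -73°: θ ← 14° -73° = -59°
rotate link 1 by -62°: θ ← -59° -62° = -121°
rotate link 1 by +64°: θ ← -121° +64° = -57°
crank pin P = (r cos θ, r sin θ) = (17.428449, -26.837458)
h = r sin θ − e = -26.837458 − 15 = -41.837458
x = r cos θ + √(L² − h²) = 17.428449 + 167.864907 = 185.293356

185.2934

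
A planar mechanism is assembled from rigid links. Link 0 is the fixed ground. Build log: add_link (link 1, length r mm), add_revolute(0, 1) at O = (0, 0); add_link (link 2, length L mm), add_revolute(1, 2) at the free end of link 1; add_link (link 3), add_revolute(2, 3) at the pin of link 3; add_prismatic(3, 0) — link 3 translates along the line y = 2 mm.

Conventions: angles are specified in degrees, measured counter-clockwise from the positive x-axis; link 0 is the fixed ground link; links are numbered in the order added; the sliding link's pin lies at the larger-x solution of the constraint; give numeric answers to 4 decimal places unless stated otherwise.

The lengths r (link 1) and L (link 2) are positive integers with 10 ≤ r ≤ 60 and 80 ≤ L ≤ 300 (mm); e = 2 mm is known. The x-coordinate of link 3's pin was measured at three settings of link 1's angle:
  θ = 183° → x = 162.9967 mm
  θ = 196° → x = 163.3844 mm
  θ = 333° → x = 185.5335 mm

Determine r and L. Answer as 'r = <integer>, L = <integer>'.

constraint per measurement: (x − r cos θ)² + (r sin θ − e)² = L²
subtracting the θ₁ and θ₂ equations cancels the r² and L² terms:
r = (x₁² − x₂²) / (2[(x₁cos θ₁ + e sin θ₁) − (x₂cos θ₂ + e sin θ₂)]) = 12.0020 → r = 12
L² = (x₁ − r cos θ₁)² + (r sin θ₁ − e)² = 30624.9960 → L = 175.0000 → L = 175
check at θ₃=333°: x = 185.5335 (printed 185.5335) ✓

r = 12, L = 175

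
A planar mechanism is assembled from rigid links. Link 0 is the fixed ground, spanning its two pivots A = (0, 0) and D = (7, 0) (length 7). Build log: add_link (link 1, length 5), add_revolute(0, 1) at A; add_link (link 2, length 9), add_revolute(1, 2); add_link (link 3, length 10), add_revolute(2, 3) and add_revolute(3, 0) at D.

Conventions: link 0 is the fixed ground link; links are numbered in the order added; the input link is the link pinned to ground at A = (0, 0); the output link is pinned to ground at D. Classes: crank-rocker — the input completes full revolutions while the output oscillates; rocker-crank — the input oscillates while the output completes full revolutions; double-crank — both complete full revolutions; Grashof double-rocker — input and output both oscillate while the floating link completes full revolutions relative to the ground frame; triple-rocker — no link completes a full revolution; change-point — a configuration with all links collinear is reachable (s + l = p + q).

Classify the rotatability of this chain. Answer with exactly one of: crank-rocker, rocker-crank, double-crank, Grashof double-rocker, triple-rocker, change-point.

lengths: ground=7, input=5, coupler=9, output=10
sorted: s=5 (shortest), l=10 (longest), p+q=16
s + l = 15 vs p + q = 16
s + l < p + q (Grashof) with shortest = input link → crank-rocker

crank-rocker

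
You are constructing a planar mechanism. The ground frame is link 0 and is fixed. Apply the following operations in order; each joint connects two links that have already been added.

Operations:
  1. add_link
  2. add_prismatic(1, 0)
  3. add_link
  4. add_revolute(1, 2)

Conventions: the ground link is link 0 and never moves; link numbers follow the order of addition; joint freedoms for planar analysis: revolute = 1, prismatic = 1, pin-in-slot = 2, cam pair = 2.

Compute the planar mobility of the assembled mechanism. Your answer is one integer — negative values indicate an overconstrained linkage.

ground; <1,0,0>
#1 <2,0,0>
P:1↔0 J1 <2,1,0>
#2 <3,1,0>
R:1↔2 J1 <3,2,0>
3×2 − 2×2 − 1×0 = 2

M = 2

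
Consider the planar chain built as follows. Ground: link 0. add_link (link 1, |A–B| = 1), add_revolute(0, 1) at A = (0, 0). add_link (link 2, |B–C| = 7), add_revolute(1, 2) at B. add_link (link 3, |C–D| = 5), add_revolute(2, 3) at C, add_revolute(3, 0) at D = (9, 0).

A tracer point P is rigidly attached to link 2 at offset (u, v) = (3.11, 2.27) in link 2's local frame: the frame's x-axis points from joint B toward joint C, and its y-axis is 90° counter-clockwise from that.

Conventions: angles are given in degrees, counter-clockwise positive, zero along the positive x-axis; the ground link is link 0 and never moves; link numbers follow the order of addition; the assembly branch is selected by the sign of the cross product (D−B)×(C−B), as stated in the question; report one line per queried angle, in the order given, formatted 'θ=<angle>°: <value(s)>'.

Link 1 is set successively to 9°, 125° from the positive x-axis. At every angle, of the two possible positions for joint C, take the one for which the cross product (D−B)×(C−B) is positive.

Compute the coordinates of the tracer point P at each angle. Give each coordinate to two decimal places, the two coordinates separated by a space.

A=(0,0), D=(9.00,0)
θ=9°: B = A + 1.00·(cos9°, sin9°) = (0.9877, 0.1564)
θ=9°: |BD| = 8.0138
θ=9°: circle(B,7.00) ∩ circle(D,5.00): a=5.5043, h=4.3246
θ=9°:   candidates: C₊=(6.5754,4.3728) cross=34.657; C₋=(6.4065,-4.2748) cross=-34.657
θ=9°:   branch + wants cross > 0 → take C=(6.5754,4.3728) (cross=34.657)
θ=9°: ex = (C−B)/|BC| = (0.7982,0.6023); ey = (-0.6023,0.7982)
θ=9°: P = B + 3.11·ex + 2.27·ey = (2.1029,3.8417)
θ=125°: B = A + 1.00·(cos125°, sin125°) = (-0.5736, 0.8192)
θ=125°: |BD| = 9.6086
θ=125°: circle(B,7.00) ∩ circle(D,5.00): a=6.0532, h=3.5156
θ=125°:   candidates: C₊=(5.7573,3.8059) cross=33.779; C₋=(5.1578,-3.1997) cross=-33.779
θ=125°:   branch + wants cross > 0 → take C=(5.7573,3.8059) (cross=33.779)
θ=125°: ex = (C−B)/|BC| = (0.9044,0.4267); ey = (-0.4267,0.9044)
θ=125°: P = B + 3.11·ex + 2.27·ey = (1.2706,4.1991)

θ=9°: 2.10 3.84
θ=125°: 1.27 4.20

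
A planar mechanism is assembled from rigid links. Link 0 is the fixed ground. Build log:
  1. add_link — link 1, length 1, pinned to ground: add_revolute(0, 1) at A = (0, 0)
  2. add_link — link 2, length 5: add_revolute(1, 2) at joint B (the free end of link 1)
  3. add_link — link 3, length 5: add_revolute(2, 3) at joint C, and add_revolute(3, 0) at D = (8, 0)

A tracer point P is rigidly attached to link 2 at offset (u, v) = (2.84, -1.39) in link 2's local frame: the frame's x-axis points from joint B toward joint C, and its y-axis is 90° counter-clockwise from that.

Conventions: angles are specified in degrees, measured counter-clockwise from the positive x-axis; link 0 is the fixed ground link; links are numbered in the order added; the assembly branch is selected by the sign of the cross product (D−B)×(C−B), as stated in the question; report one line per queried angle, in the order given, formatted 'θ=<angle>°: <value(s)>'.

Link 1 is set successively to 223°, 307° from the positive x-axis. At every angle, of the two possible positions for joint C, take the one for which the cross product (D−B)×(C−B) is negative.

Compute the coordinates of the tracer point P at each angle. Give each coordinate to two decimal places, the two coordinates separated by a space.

A=(0,0), D=(8.00,0)
θ=223°: B = A + 1.00·(cos223°, sin223°) = (-0.7314, -0.6820)
θ=223°: |BD| = 8.7579
θ=223°: circle(B,5.00) ∩ circle(D,5.00): a=4.3790, h=2.4134
θ=223°:   candidates: C₊=(3.4464,2.0651) cross=21.137; C₋=(3.8223,-2.7471) cross=-21.137
θ=223°:   branch - wants cross < 0 → take C=(3.8223,-2.7471) (cross=-21.137)
θ=223°: ex = (C−B)/|BC| = (0.9107,-0.4130); ey = (0.4130,0.9107)
θ=223°: P = B + 2.84·ex + -1.39·ey = (1.2810,-3.1209)
θ=307°: B = A + 1.00·(cos307°, sin307°) = (0.6018, -0.7986)
θ=307°: |BD| = 7.4412
θ=307°: circle(B,5.00) ∩ circle(D,5.00): a=3.7206, h=3.3402
θ=307°:   candidates: C₊=(3.9424,2.9216) cross=24.855; C₋=(4.6594,-3.7203) cross=-24.855
θ=307°:   branch - wants cross < 0 → take C=(4.6594,-3.7203) (cross=-24.855)
θ=307°: ex = (C−B)/|BC| = (0.8115,-0.5843); ey = (0.5843,0.8115)
θ=307°: P = B + 2.84·ex + -1.39·ey = (2.0943,-3.5861)

θ=223°: 1.28 -3.12
θ=307°: 2.09 -3.59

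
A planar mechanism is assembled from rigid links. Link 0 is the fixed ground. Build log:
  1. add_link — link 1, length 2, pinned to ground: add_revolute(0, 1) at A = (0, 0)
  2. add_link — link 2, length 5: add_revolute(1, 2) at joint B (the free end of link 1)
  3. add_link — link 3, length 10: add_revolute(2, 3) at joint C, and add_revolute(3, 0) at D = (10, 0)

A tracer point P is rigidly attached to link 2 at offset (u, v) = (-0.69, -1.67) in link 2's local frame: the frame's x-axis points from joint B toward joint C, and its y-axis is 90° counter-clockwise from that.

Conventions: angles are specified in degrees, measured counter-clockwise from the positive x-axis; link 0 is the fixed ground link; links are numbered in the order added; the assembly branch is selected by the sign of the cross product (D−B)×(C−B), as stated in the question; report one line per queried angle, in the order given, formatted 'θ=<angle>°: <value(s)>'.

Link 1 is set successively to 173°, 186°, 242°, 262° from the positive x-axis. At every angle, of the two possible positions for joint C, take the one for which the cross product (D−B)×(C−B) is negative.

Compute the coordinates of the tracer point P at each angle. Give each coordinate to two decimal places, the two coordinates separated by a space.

A=(0,0), D=(10.00,0)
θ=173°: B = A + 2.00·(cos173°, sin173°) = (-1.9851, 0.2437)
θ=173°: |BD| = 11.9876
θ=173°: circle(B,5.00) ∩ circle(D,10.00): a=2.8655, h=4.0974
θ=173°:   candidates: C₊=(0.9632,4.2820) cross=49.118; C₋=(0.7965,-3.9111) cross=-49.118
θ=173°:   branch - wants cross < 0 → take C=(0.7965,-3.9111) (cross=-49.118)
θ=173°: ex = (C−B)/|BC| = (0.5563,-0.8310); ey = (0.8310,0.5563)
θ=173°: P = B + -0.69·ex + -1.67·ey = (-3.7567,-0.1120)
θ=186°: B = A + 2.00·(cos186°, sin186°) = (-1.9890, -0.2091)
θ=186°: |BD| = 11.9909
θ=186°: circle(B,5.00) ∩ circle(D,10.00): a=2.8681, h=4.0956
θ=186°:   candidates: C₊=(0.8072,3.9360) cross=49.110; C₋=(0.9500,-4.2541) cross=-49.110
θ=186°:   branch - wants cross < 0 → take C=(0.9500,-4.2541) (cross=-49.110)
θ=186°: ex = (C−B)/|BC| = (0.5878,-0.8090); ey = (0.8090,0.5878)
θ=186°: P = B + -0.69·ex + -1.67·ey = (-3.7457,-0.6325)
θ=242°: B = A + 2.00·(cos242°, sin242°) = (-0.9389, -1.7659)
θ=242°: |BD| = 11.0806
θ=242°: circle(B,5.00) ∩ circle(D,10.00): a=2.1560, h=4.5113
θ=242°:   candidates: C₊=(0.4705,3.0313) cross=49.988; C₋=(1.9084,-5.8759) cross=-49.988
θ=242°:   branch - wants cross < 0 → take C=(1.9084,-5.8759) (cross=-49.988)
θ=242°: ex = (C−B)/|BC| = (0.5695,-0.8220); ey = (0.8220,0.5695)
θ=242°: P = B + -0.69·ex + -1.67·ey = (-2.7046,-2.1497)
θ=262°: B = A + 2.00·(cos262°, sin262°) = (-0.2783, -1.9805)
θ=262°: |BD| = 10.4674
θ=262°: circle(B,5.00) ∩ circle(D,10.00): a=1.6512, h=4.7195
θ=262°:   candidates: C₊=(0.4500,2.9661) cross=49.401; C₋=(2.2360,-6.3024) cross=-49.401
θ=262°:   branch - wants cross < 0 → take C=(2.2360,-6.3024) (cross=-49.401)
θ=262°: ex = (C−B)/|BC| = (0.5029,-0.8644); ey = (0.8644,0.5029)
θ=262°: P = B + -0.69·ex + -1.67·ey = (-2.0688,-2.2239)

θ=173°: -3.76 -0.11
θ=186°: -3.75 -0.63
θ=242°: -2.70 -2.15
θ=262°: -2.07 -2.22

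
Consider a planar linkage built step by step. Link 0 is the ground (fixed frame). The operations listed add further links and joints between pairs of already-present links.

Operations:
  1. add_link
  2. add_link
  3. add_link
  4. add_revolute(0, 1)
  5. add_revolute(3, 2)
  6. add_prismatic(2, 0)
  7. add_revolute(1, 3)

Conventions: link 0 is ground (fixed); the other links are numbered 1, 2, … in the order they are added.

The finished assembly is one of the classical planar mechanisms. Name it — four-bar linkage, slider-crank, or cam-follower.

links: 4 (incl. ground); joints: 3 revolute, 1 prismatic, 0 higher (cam) pair, forming one closed loop
4 links, 3 revolutes + 1 prismatic in one loop → slider-crank

slider-crank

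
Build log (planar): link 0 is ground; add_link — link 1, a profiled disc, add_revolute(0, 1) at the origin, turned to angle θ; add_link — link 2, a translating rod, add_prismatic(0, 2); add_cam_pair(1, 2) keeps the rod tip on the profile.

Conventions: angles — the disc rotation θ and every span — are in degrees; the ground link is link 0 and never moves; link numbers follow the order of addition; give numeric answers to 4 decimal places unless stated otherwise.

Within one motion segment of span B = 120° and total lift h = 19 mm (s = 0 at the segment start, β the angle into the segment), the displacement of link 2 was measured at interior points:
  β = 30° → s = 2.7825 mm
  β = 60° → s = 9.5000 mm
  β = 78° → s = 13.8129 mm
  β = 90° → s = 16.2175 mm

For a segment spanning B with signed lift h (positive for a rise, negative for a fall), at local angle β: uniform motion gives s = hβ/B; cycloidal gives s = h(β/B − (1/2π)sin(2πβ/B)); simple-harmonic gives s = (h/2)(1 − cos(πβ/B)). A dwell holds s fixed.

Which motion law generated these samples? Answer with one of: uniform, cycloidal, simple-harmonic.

candidates at β/B = r: uniform s = h·r (linear in β); cycloidal s = h·(r − sin(2πr)/(2π)); simple-harmonic s = (h/2)(1 − cos(πr))
β=30°: printed 2.7825 | uniform 4.7500, cycloidal 1.7261, simple-harmonic 2.7825
β=60°: printed 9.5000 | uniform 9.5000, cycloidal 9.5000, simple-harmonic 9.5000
β=78°: printed 13.8129 | uniform 12.3500, cycloidal 14.7964, simple-harmonic 13.8129
β=90°: printed 16.2175 | uniform 14.2500, cycloidal 17.2739, simple-harmonic 16.2175
only one law matches every sample → simple-harmonic

simple-harmonic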